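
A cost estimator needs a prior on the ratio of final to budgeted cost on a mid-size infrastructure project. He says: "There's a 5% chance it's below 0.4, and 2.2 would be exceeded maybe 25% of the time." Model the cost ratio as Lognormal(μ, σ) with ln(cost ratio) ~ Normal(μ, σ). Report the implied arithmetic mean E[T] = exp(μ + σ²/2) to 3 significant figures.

If T ~ Lognormal(μ,σ) then ln T ~ Normal(μ,σ), so the p-quantile of ln T is μ + z_p·σ.
ln(0.4) = -0.9163 and ln(2.2) = 0.7885; z_{0.05} = -1.645, z_{0.75} = 0.6745.
σ = (0.7885 − -0.9163)/(0.6745 − (-1.645)) = 0.735.
μ = -0.9163 − (-1.645)·0.735 = 0.293.
E[T] = exp(μ + σ²/2) = exp(0.293 + 0.2701) = 1.76.

E[T] ≈ 1.76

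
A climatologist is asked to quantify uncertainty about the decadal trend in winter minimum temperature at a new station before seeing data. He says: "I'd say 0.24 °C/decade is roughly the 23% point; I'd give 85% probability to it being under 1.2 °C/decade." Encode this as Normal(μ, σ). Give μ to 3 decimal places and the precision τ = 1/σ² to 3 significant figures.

μ = 0.640, τ = 3.42

The p-quantile of Normal(μ,σ) is μ + z_p·σ, with z_{0.23} = -0.7388 and z_{0.85} = 1.036.
Eliminate σ: μ = (z₂·x₁ − z₁·x₂)/(z₂ − z₁) = (1.036·0.24 − (-0.7388)·1.2)/1.775 = 0.640.
Then σ = (x₂ − x₁)/(z₂ − z₁) = (1.2 − 0.24)/1.775 = 0.541.
Precision τ = 1/σ² = 1/0.5408² = 3.42.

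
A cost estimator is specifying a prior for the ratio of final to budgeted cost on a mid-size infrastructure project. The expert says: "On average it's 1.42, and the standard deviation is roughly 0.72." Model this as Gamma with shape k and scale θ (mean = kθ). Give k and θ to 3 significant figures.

k ≈ 3.89, θ ≈ 0.365

For Gamma(k, scale θ): mean = kθ, variance = kθ², so CV = 1/√k.
CV = SD/mean = 0.72/1.42 = 0.507, hence k = 1/CV² = 3.89.
Then θ = mean/k = 1.42/3.89 = 0.365.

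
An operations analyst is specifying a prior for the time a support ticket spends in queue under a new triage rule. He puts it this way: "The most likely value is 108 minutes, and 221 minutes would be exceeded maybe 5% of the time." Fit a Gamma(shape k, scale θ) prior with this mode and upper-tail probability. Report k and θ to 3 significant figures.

Gamma(k,θ) with k>1 has mode (k−1)θ, so θ = 108/(k−1).
Need P(X < 221) = 0.95 with θ tied to k this way. Start at k = 2, θ = 108: P(X<221) ≈ 0.606.
Too low — raise k to concentrate. Iterating converges to k ≈ 6.4.
Then θ = 108/(6.4−1) ≈ 20.

k ≈ 6.4, θ ≈ 20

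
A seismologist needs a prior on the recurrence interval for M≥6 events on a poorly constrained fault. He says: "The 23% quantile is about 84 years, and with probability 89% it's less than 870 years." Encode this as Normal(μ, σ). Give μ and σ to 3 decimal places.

The p-quantile of Normal(μ,σ) is μ + z_p·σ, with z_{0.23} = -0.7388 and z_{0.89} = 1.227.
Eliminate σ: μ = (z₂·x₁ − z₁·x₂)/(z₂ − z₁) = (1.227·84 − (-0.7388)·870)/1.965 = 379.482.
Then σ = (x₂ − x₁)/(z₂ − z₁) = (870 − 84)/1.965 = 399.924.

μ = 379.482, σ = 399.924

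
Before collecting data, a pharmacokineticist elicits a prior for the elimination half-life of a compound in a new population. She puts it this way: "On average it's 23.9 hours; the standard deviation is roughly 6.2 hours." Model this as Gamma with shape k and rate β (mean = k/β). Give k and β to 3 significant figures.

k ≈ 14.9, β ≈ 0.622

For Gamma(k, rate β): mean = k/β, variance = k/β², so CV = 1/√k.
CV = SD/mean = 6.2/23.9 = 0.2594, hence k = 1/CV² = 14.9.
Then β = k/mean = 14.9/23.9 = 0.622.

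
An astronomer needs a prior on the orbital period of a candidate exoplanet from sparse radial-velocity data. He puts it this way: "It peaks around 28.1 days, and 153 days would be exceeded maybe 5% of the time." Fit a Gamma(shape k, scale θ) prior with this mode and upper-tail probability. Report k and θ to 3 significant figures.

k ≈ 1.82, θ ≈ 34.4

Gamma(k,θ) with k>1 has mode (k−1)θ, so θ = 28.1/(k−1).
Need P(X < 153) = 0.95 with θ tied to k this way. Start at k = 2, θ = 28.1: P(X<153) ≈ 0.972.
Too high — lower k to spread out. Iterating converges to k ≈ 1.82.
Then θ = 28.1/(1.82−1) ≈ 34.4.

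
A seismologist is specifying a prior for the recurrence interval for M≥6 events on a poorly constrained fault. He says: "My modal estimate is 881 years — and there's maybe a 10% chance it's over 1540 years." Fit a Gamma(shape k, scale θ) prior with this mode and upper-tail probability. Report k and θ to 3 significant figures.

Gamma(k,θ) with k>1 has mode (k−1)θ, so θ = 881/(k−1).
Need P(X < 1540) = 0.9 with θ tied to k this way. Start at k = 2, θ = 881: P(X<1540) ≈ 0.522.
Too low — raise k to concentrate. Iterating converges to k ≈ 7.09.
Then θ = 881/(7.09−1) ≈ 145.

k ≈ 7.09, θ ≈ 145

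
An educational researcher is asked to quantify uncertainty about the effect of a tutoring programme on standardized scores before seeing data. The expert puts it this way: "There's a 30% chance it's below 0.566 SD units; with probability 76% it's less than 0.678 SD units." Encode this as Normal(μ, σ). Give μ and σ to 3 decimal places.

For Normal(μ,σ), the p-quantile is μ + z_p·σ. Here z_{0.3} = -0.5244, z_{0.76} = 0.7063.
So 0.566 = μ − 0.5244σ and 0.678 = μ + 0.7063σ.
Subtracting: σ = (0.678 − 0.566)/(0.7063 − (-0.5244)) = 0.091.
Then μ = 0.566 − (-0.5244)·0.091 = 0.614.

μ = 0.614, σ = 0.091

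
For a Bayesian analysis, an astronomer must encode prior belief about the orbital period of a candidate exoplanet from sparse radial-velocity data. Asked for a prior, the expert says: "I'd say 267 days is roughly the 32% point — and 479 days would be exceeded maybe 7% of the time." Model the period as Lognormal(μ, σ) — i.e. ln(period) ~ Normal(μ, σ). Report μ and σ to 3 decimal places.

If T ~ Lognormal(μ,σ) then ln T ~ Normal(μ,σ), so the p-quantile of ln T is μ + z_p·σ.
ln(267) = 5.587 and ln(479) = 6.172; z_{0.32} = -0.4677, z_{0.93} = 1.476.
σ = (6.172 − 5.587)/(1.476 − (-0.4677)) = 0.301.
μ = 5.587 − (-0.4677)·0.301 = 5.728.

μ ≈ 5.728, σ ≈ 0.301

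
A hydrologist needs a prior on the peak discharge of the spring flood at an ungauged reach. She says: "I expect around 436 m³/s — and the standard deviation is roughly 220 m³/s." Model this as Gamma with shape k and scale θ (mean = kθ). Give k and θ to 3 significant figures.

k ≈ 3.93, θ ≈ 111

For Gamma(k, scale θ): mean = kθ, variance = kθ², so CV = 1/√k.
CV = SD/mean = 220/436 = 0.5046, hence k = 1/CV² = 3.93.
Then θ = mean/k = 436/3.93 = 111.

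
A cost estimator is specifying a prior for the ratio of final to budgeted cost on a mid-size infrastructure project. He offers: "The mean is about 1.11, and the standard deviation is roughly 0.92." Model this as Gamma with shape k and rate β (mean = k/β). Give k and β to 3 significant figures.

For Gamma(k, rate β): mean = k/β, variance = k/β², so CV = 1/√k.
CV = SD/mean = 0.92/1.11 = 0.8288, hence k = 1/CV² = 1.46.
Then β = k/mean = 1.46/1.11 = 1.31.

k ≈ 1.46, β ≈ 1.31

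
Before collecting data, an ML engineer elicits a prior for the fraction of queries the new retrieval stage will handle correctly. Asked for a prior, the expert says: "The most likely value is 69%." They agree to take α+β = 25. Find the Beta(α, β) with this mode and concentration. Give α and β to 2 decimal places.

α = 16.87, β = 8.13

For α,β > 1 the Beta mode is (α−1)/(α+β−2). With α+β = 25, the mode is (α−1)/23.
Set (α−1)/23 = 0.69 → α = 1 + 0.69·23 = 16.87.
β = 25 − α = 8.13.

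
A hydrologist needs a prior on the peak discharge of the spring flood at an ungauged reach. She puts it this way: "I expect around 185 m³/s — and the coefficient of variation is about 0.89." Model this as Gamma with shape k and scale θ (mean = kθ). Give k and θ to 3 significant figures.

k ≈ 1.26, θ ≈ 147

For Gamma(k, scale θ): mean = kθ, variance = kθ², so CV = 1/√k.
CV = 0.89, hence k = 1/CV² = 1.26.
Then θ = mean/k = 185/1.26 = 147.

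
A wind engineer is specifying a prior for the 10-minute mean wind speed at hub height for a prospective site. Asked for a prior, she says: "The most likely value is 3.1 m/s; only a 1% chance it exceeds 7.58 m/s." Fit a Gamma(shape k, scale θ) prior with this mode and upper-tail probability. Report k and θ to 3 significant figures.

k ≈ 6.9, θ ≈ 0.525

Gamma(k,θ) with k>1 has mode (k−1)θ, so θ = 3.1/(k−1).
Need P(X < 7.58) = 0.99 with θ tied to k this way. Start at k = 2, θ = 3.1: P(X<7.58) ≈ 0.701.
Too low — raise k to concentrate. Iterating converges to k ≈ 6.9.
Then θ = 3.1/(6.9−1) ≈ 0.525.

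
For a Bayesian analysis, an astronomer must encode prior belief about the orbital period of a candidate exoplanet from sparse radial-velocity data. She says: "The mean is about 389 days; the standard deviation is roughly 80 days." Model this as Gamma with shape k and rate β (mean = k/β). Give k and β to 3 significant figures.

For Gamma(k, rate β): mean = k/β, variance = k/β², so CV = 1/√k.
CV = SD/mean = 80/389 = 0.2057, hence k = 1/CV² = 23.6.
Then β = k/mean = 23.6/389 = 0.0608.

k ≈ 23.6, β ≈ 0.0608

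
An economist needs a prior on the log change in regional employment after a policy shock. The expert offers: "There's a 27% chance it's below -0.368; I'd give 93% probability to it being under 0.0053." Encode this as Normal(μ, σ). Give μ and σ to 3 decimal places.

The p-quantile of Normal(μ,σ) is μ + z_p·σ, with z_{0.27} = -0.6128 and z_{0.93} = 1.476.
Eliminate σ: μ = (z₂·x₁ − z₁·x₂)/(z₂ − z₁) = (1.476·-0.368 − (-0.6128)·0.0053)/2.089 = -0.258.
Then σ = (x₂ − x₁)/(z₂ − z₁) = (0.0053 − -0.368)/2.089 = 0.179.

μ = -0.258, σ = 0.179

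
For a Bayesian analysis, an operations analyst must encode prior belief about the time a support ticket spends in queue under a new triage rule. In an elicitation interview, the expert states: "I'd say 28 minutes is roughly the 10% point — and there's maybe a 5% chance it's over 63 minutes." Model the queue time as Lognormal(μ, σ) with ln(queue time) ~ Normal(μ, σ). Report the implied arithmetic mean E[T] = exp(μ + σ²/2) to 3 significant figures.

If T ~ Lognormal(μ,σ) then ln T ~ Normal(μ,σ), so the p-quantile of ln T is μ + z_p·σ.
ln(28) = 3.332 and ln(63) = 4.143; z_{0.1} = -1.282, z_{0.95} = 1.645.
σ = (4.143 − 3.332)/(1.645 − (-1.282)) = 0.277.
μ = 3.332 − (-1.282)·0.277 = 3.687.
E[T] = exp(μ + σ²/2) = exp(3.687 + 0.0384) = 41.5 minutes.

E[T] ≈ 41.5 minutes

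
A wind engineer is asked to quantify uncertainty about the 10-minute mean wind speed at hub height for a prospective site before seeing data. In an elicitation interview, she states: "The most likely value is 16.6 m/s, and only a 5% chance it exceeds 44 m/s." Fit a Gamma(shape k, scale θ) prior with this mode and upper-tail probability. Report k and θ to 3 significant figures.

k ≈ 3.84, θ ≈ 5.85

Gamma(k,θ) with k>1 has mode (k−1)θ, so θ = 16.6/(k−1).
Need P(X < 44) = 0.95 with θ tied to k this way. Start at k = 2, θ = 16.6: P(X<44) ≈ 0.742.
Too low — raise k to concentrate. Iterating converges to k ≈ 3.84.
Then θ = 16.6/(3.84−1) ≈ 5.85.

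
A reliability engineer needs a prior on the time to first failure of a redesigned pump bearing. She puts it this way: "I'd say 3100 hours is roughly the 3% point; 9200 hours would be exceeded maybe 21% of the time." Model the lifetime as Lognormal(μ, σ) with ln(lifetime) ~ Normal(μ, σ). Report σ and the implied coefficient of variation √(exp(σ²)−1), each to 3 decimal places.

σ ≈ 0.405, CV ≈ 0.422

If T ~ Lognormal(μ,σ) then ln T ~ Normal(μ,σ), so the p-quantile of ln T is μ + z_p·σ.
ln(3100) = 8.039 and ln(9200) = 9.127; z_{0.03} = -1.881, z_{0.79} = 0.8064.
σ = (9.127 − 8.039)/(0.8064 − (-1.881)) = 0.405.
μ = 8.039 − (-1.881)·0.405 = 8.801.
CV = √(exp(σ²)−1) = √(exp(0.1639)−1) = 0.422.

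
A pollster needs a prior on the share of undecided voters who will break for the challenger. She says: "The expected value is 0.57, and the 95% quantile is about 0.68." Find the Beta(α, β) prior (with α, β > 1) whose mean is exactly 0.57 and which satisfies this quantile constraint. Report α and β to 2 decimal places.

With mean 0.57 fixed, write α = 0.57s, β = 0.43s where s = α+β.
Need P(θ < 0.68) = 0.95 under Beta(0.57s, 0.43s). Normal approximation: (q−m)/√(m(1−m)/s) ≈ z_{0.95} = 1.64, so s ≈ 0.57·0.43·(1.64)²/(0.68−0.57)² = 54.8.
At s = 54.8: P(θ<0.68) ≈ 0.954. Adjusting to match 0.95 gives s ≈ 52.42.
So α = 0.57·52.42 ≈ 29.88, β = 0.43·52.42 ≈ 22.54.

α ≈ 29.88, β ≈ 22.54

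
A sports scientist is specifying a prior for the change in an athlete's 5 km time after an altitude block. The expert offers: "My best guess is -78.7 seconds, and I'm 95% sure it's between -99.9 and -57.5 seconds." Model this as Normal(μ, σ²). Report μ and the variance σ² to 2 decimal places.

μ = -78.70, σ² = 117.00

A symmetric 95% interval runs μ ± z·σ with z = 1.96.
Half-width = 21.2, so σ = 21.2/1.96 = 10.817 and σ² = 117.00.
μ is the stated best guess, -78.70.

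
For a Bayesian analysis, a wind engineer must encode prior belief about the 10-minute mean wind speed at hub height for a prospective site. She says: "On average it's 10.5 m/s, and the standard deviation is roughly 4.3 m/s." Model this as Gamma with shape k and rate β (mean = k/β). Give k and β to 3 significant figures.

For Gamma(k, rate β): mean = k/β, variance = k/β², so CV = 1/√k.
CV = SD/mean = 4.3/10.5 = 0.4095, hence k = 1/CV² = 5.96.
Then β = k/mean = 5.96/10.5 = 0.568.

k ≈ 5.96, β ≈ 0.568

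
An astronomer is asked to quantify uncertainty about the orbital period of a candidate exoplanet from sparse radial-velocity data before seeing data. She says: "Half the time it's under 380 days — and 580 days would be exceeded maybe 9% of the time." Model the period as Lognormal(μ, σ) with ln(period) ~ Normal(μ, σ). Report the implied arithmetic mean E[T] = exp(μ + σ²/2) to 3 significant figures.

E[T] ≈ 399 days

If T ~ Lognormal(μ,σ) then ln T ~ Normal(μ,σ), so the p-quantile of ln T is μ + z_p·σ.
ln(380) = 5.94 and ln(580) = 6.363; z_{0.5} = 0, z_{0.91} = 1.341.
σ = (6.363 − 5.94)/(1.341 − (0)) = 0.315.
μ = 5.94 − (0)·0.315 = 5.940.
E[T] = exp(μ + σ²/2) = exp(5.940 + 0.0497) = 399 days.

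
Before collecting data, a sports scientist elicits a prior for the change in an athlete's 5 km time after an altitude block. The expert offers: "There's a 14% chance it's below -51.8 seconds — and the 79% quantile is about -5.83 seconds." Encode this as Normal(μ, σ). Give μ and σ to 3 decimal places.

For Normal(μ,σ), the p-quantile is μ + z_p·σ. Here z_{0.14} = -1.08, z_{0.79} = 0.8064.
So -51.8 = μ − 1.08σ and -5.83 = μ + 0.8064σ.
Subtracting: σ = (-5.83 − -51.8)/(0.8064 − (-1.08)) = 24.365.
Then μ = -51.8 − (-1.08)·24.365 = -25.478.

μ = -25.478, σ = 24.365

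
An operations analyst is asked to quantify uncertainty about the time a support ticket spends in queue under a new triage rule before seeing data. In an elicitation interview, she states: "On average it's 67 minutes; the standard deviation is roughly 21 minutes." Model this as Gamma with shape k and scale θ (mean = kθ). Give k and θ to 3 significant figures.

For Gamma(k, scale θ): mean = kθ, variance = kθ², so CV = 1/√k.
CV = SD/mean = 21/67 = 0.3134, hence k = 1/CV² = 10.2.
Then θ = mean/k = 67/10.2 = 6.58.

k ≈ 10.2, θ ≈ 6.58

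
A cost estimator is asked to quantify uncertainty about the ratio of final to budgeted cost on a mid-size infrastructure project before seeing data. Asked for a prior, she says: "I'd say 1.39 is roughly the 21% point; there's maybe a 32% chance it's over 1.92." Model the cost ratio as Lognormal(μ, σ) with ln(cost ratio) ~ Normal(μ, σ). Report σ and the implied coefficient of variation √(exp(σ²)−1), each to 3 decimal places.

σ ≈ 0.254, CV ≈ 0.258

If T ~ Lognormal(μ,σ) then ln T ~ Normal(μ,σ), so the p-quantile of ln T is μ + z_p·σ.
ln(1.39) = 0.3293 and ln(1.92) = 0.6523; z_{0.21} = -0.8064, z_{0.68} = 0.4677.
σ = (0.6523 − 0.3293)/(0.4677 − (-0.8064)) = 0.254.
μ = 0.3293 − (-0.8064)·0.254 = 0.534.
CV = √(exp(σ²)−1) = √(exp(0.0643)−1) = 0.258.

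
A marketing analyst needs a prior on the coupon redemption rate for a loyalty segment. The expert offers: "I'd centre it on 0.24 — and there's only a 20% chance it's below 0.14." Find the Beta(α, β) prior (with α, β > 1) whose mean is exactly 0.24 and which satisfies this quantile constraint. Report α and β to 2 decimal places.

With mean 0.24 fixed, write α = 0.24s, β = 0.76s where s = α+β.
Need P(θ < 0.14) = 0.2 under Beta(0.24s, 0.76s). Normal approximation: (q−m)/√(m(1−m)/s) ≈ z_{0.2} = -0.842, so s ≈ 0.24·0.76·(-0.842)²/(0.14−0.24)² = 12.9.
At s = 12.9: P(θ<0.14) ≈ 0.206. Adjusting to match 0.2 gives s ≈ 13.39.
So α = 0.24·13.39 ≈ 3.21, β = 0.76·13.39 ≈ 10.18.

α ≈ 3.21, β ≈ 10.18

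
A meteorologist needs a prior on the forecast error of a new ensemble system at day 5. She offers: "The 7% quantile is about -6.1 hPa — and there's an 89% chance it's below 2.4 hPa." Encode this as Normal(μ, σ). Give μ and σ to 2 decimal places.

For Normal(μ,σ), the p-quantile is μ + z_p·σ. Here z_{0.07} = -1.476, z_{0.89} = 1.227.
So -6.1 = μ − 1.476σ and 2.4 = μ + 1.227σ.
Subtracting: σ = (2.4 − -6.1)/(1.227 − (-1.476)) = 3.15.
Then μ = -6.1 − (-1.476)·3.15 = -1.46.

μ = -1.46, σ = 3.15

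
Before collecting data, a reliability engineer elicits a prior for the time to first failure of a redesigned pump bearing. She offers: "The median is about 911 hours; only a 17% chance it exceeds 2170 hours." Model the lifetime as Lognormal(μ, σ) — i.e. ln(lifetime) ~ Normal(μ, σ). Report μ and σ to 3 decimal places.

If T ~ Lognormal(μ,σ) then ln T ~ Normal(μ,σ), so the p-quantile of ln T is μ + z_p·σ.
ln(911) = 6.815 and ln(2170) = 7.682; z_{0.5} = 0, z_{0.83} = 0.9542.
σ = (7.682 − 6.815)/(0.9542 − (0)) = 0.910.
μ = 6.815 − (0)·0.910 = 6.815.

μ ≈ 6.815, σ ≈ 0.910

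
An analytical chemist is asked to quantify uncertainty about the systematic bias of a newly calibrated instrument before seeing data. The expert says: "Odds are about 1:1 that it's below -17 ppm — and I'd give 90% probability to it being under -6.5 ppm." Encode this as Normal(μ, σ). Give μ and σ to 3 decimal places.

μ = -17.000, σ = 8.193

For Normal(μ,σ), the p-quantile is μ + z_p·σ. Here z_{0.5} = 0, z_{0.9} = 1.282.
So -17 = μ + 0σ and -6.5 = μ + 1.282σ.
Subtracting: σ = (-6.5 − -17)/(1.282 − (0)) = 8.193.
Then μ = -17 − (0)·8.193 = -17.000.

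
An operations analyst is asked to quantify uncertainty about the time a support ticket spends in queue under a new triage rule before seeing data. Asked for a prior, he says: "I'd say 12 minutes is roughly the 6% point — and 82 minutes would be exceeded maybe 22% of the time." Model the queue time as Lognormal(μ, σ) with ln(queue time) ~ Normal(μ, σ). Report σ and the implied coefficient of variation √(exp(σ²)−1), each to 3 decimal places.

σ ≈ 0.826, CV ≈ 0.989

If T ~ Lognormal(μ,σ) then ln T ~ Normal(μ,σ), so the p-quantile of ln T is μ + z_p·σ.
ln(12) = 2.485 and ln(82) = 4.407; z_{0.06} = -1.555, z_{0.78} = 0.7722.
σ = (4.407 − 2.485)/(0.7722 − (-1.555)) = 0.826.
μ = 2.485 − (-1.555)·0.826 = 3.769.
CV = √(exp(σ²)−1) = √(exp(0.6821)−1) = 0.989.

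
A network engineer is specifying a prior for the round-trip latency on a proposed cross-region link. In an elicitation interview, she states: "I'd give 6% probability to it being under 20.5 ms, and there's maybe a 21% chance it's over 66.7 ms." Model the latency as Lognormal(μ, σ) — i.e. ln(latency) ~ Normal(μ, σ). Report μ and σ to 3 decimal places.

If T ~ Lognormal(μ,σ) then ln T ~ Normal(μ,σ), so the p-quantile of ln T is μ + z_p·σ.
ln(20.5) = 3.02 and ln(66.7) = 4.2; z_{0.06} = -1.555, z_{0.79} = 0.8064.
σ = (4.2 − 3.02)/(0.8064 − (-1.555)) = 0.500.
μ = 3.02 − (-1.555)·0.500 = 3.797.

μ ≈ 3.797, σ ≈ 0.500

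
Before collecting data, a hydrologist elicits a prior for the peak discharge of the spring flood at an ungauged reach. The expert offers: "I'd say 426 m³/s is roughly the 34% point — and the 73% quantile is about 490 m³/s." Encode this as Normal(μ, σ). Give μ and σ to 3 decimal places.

For Normal(μ,σ), the p-quantile is μ + z_p·σ. Here z_{0.34} = -0.4125, z_{0.73} = 0.6128.
So 426 = μ − 0.4125σ and 490 = μ + 0.6128σ.
Subtracting: σ = (490 − 426)/(0.6128 − (-0.4125)) = 62.422.
Then μ = 426 − (-0.4125)·62.422 = 451.747.

μ = 451.747, σ = 62.422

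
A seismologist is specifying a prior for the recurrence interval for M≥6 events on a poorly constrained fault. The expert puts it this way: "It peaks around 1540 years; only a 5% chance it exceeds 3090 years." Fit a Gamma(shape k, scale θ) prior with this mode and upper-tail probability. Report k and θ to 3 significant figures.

k ≈ 6.71, θ ≈ 270

Gamma(k,θ) with k>1 has mode (k−1)θ, so θ = 1540/(k−1).
Need P(X < 3090) = 0.95 with θ tied to k this way. Start at k = 2, θ = 1540: P(X<3090) ≈ 0.596.
Too low — raise k to concentrate. Iterating converges to k ≈ 6.71.
Then θ = 1540/(6.71−1) ≈ 270.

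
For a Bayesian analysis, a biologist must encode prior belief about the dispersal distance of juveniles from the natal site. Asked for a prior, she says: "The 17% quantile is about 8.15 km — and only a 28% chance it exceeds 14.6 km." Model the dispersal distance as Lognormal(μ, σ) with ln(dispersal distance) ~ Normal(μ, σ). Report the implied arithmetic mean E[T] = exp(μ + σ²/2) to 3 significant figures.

If T ~ Lognormal(μ,σ) then ln T ~ Normal(μ,σ), so the p-quantile of ln T is μ + z_p·σ.
ln(8.15) = 2.098 and ln(14.6) = 2.681; z_{0.17} = -0.9542, z_{0.72} = 0.5828.
σ = (2.681 − 2.098)/(0.5828 − (-0.9542)) = 0.379.
μ = 2.098 − (-0.9542)·0.379 = 2.460.
E[T] = exp(μ + σ²/2) = exp(2.460 + 0.0719) = 12.6 km.

E[T] ≈ 12.6 km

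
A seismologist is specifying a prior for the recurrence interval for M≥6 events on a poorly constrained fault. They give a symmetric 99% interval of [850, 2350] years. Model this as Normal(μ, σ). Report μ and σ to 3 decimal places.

μ = 1600.000, σ = 291.168

A symmetric 99% interval runs μ ± z·σ with z = 2.576.
Half-width = 750, so σ = 750/2.576 = 291.168.
μ is the interval midpoint, 1600.000.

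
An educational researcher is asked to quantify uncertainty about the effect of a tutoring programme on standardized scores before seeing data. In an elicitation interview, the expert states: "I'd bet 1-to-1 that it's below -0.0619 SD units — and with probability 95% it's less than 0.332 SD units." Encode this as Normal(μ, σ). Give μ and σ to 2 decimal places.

For Normal(μ,σ), the p-quantile is μ + z_p·σ. Here z_{0.5} = 0, z_{0.95} = 1.645.
So -0.0619 = μ + 0σ and 0.332 = μ + 1.645σ.
Subtracting: σ = (0.332 − -0.0619)/(1.645 − (0)) = 0.24.
Then μ = -0.0619 − (0)·0.24 = -0.06.

μ = -0.06, σ = 0.24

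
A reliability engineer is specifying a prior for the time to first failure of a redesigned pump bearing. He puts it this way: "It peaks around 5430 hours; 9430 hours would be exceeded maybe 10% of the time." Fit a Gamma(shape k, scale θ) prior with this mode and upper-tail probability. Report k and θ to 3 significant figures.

k ≈ 7.23, θ ≈ 872

Gamma(k,θ) with k>1 has mode (k−1)θ, so θ = 5430/(k−1).
Need P(X < 9430) = 0.9 with θ tied to k this way. Start at k = 2, θ = 5430: P(X<9430) ≈ 0.518.
Too low — raise k to concentrate. Iterating converges to k ≈ 7.23.
Then θ = 5430/(7.23−1) ≈ 872.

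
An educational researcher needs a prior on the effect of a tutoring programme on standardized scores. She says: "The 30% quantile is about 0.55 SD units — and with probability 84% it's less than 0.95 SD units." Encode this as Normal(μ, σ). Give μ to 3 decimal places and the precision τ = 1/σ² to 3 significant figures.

The p-quantile of Normal(μ,σ) is μ + z_p·σ, with z_{0.3} = -0.5244 and z_{0.84} = 0.9945.
Eliminate σ: μ = (z₂·x₁ − z₁·x₂)/(z₂ − z₁) = (0.9945·0.55 − (-0.5244)·0.95)/1.519 = 0.688.
Then σ = (x₂ − x₁)/(z₂ − z₁) = (0.95 − 0.55)/1.519 = 0.263.
Precision τ = 1/σ² = 1/0.2634² = 14.4.

μ = 0.688, τ = 14.4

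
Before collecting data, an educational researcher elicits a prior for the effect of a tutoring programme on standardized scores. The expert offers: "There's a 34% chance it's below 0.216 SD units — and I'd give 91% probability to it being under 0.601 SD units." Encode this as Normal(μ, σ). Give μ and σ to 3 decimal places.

The p-quantile of Normal(μ,σ) is μ + z_p·σ, with z_{0.34} = -0.4125 and z_{0.91} = 1.341.
Eliminate σ: μ = (z₂·x₁ − z₁·x₂)/(z₂ − z₁) = (1.341·0.216 − (-0.4125)·0.601)/1.753 = 0.307.
Then σ = (x₂ − x₁)/(z₂ − z₁) = (0.601 − 0.216)/1.753 = 0.220.

μ = 0.307, σ = 0.220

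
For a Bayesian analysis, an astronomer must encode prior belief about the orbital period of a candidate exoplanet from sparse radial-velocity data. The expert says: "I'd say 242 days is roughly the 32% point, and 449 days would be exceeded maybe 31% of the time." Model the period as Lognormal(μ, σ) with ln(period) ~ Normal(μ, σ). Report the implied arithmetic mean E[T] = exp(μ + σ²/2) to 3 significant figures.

E[T] ≈ 401 days

If T ~ Lognormal(μ,σ) then ln T ~ Normal(μ,σ), so the p-quantile of ln T is μ + z_p·σ.
ln(242) = 5.489 and ln(449) = 6.107; z_{0.32} = -0.4677, z_{0.69} = 0.4959.
σ = (6.107 − 5.489)/(0.4959 − (-0.4677)) = 0.641.
μ = 5.489 − (-0.4677)·0.641 = 5.789.
E[T] = exp(μ + σ²/2) = exp(5.789 + 0.2057) = 401 days.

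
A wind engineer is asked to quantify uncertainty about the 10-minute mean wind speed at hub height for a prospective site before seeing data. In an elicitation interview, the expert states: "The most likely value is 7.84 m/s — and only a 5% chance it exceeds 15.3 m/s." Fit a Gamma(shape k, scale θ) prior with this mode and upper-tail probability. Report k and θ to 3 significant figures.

k ≈ 7.21, θ ≈ 1.26

Gamma(k,θ) with k>1 has mode (k−1)θ, so θ = 7.84/(k−1).
Need P(X < 15.3) = 0.95 with θ tied to k this way. Start at k = 2, θ = 7.84: P(X<15.3) ≈ 0.581.
Too low — raise k to concentrate. Iterating converges to k ≈ 7.21.
Then θ = 7.84/(7.21−1) ≈ 1.26.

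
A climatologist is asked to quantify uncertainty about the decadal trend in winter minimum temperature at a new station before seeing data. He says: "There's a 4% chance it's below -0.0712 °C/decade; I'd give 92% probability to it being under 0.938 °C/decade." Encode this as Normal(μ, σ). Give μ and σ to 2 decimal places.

The p-quantile of Normal(μ,σ) is μ + z_p·σ, with z_{0.04} = -1.751 and z_{0.92} = 1.405.
Eliminate σ: μ = (z₂·x₁ − z₁·x₂)/(z₂ − z₁) = (1.405·-0.0712 − (-1.751)·0.938)/3.156 = 0.49.
Then σ = (x₂ − x₁)/(z₂ − z₁) = (0.938 − -0.0712)/3.156 = 0.32.

μ = 0.49, σ = 0.32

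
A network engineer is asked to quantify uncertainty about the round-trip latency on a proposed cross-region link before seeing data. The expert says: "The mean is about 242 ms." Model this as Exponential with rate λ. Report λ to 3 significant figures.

Exponential mean = 1/λ, so λ = 1/242.0 = 0.00413.

λ ≈ 0.00413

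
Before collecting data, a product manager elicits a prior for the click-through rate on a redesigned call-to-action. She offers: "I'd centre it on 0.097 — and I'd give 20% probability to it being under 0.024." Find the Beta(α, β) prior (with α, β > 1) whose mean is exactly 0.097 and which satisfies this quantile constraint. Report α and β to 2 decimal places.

With mean 0.097 fixed, write α = 0.097s, β = 0.903s where s = α+β.
Need P(θ < 0.024) = 0.2 under Beta(0.097s, 0.903s). Normal approximation: (q−m)/√(m(1−m)/s) ≈ z_{0.2} = -0.842, so s ≈ 0.097·0.903·(-0.842)²/(0.024−0.097)² = 11.6.
At s = 11.6: P(θ<0.024) ≈ 0.178. Adjusting to match 0.2 gives s ≈ 10.43.
So α = 0.097·10.43 ≈ 1.01, β = 0.903·10.43 ≈ 9.42.

α ≈ 1.01, β ≈ 9.42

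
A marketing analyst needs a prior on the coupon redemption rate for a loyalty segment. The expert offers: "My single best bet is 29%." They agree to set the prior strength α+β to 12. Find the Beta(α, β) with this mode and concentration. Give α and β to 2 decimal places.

For α,β > 1 the Beta mode is (α−1)/(α+β−2). With α+β = 12, the mode is (α−1)/10.
Set (α−1)/10 = 0.29 → α = 1 + 0.29·10 = 3.90.
β = 12 − α = 8.10.

α = 3.90, β = 8.10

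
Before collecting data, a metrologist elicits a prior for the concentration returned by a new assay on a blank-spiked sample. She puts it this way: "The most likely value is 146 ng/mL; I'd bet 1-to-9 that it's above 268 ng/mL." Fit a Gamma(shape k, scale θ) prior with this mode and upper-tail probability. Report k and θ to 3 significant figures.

k ≈ 6.17, θ ≈ 28.2

Gamma(k,θ) with k>1 has mode (k−1)θ, so θ = 146/(k−1).
Need P(X < 268) = 0.9 with θ tied to k this way. Start at k = 2, θ = 146: P(X<268) ≈ 0.548.
Too low — raise k to concentrate. Iterating converges to k ≈ 6.17.
Then θ = 146/(6.17−1) ≈ 28.2.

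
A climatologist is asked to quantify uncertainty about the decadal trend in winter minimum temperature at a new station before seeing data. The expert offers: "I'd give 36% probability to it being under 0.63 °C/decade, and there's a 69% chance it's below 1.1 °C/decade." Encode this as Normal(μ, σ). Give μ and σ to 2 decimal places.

For Normal(μ,σ), the p-quantile is μ + z_p·σ. Here z_{0.36} = -0.3585, z_{0.69} = 0.4959.
So 0.63 = μ − 0.3585σ and 1.1 = μ + 0.4959σ.
Subtracting: σ = (1.1 − 0.63)/(0.4959 − (-0.3585)) = 0.55.
Then μ = 0.63 − (-0.3585)·0.55 = 0.83.

μ = 0.83, σ = 0.55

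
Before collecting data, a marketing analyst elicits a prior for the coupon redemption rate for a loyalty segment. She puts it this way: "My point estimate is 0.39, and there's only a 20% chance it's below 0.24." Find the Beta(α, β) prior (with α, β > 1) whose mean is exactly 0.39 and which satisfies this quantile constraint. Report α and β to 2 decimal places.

With mean 0.39 fixed, write α = 0.39s, β = 0.61s where s = α+β.
Need P(θ < 0.24) = 0.2 under Beta(0.39s, 0.61s). Normal approximation: (q−m)/√(m(1−m)/s) ≈ z_{0.2} = -0.842, so s ≈ 0.39·0.61·(-0.842)²/(0.24−0.39)² = 7.5.
At s = 7.5: P(θ<0.24) ≈ 0.205. Adjusting to match 0.2 gives s ≈ 7.76.
So α = 0.39·7.76 ≈ 3.03, β = 0.61·7.76 ≈ 4.73.

α ≈ 3.03, β ≈ 4.73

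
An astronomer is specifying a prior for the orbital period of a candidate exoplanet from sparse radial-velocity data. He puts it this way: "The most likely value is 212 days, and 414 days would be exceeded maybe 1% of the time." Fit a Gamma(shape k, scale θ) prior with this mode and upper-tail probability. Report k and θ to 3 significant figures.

Gamma(k,θ) with k>1 has mode (k−1)θ, so θ = 212/(k−1).
Need P(X < 414) = 0.99 with θ tied to k this way. Start at k = 2, θ = 212: P(X<414) ≈ 0.581.
Too low — raise k to concentrate. Iterating converges to k ≈ 12.
Then θ = 212/(12−1) ≈ 19.2.

k ≈ 12, θ ≈ 19.2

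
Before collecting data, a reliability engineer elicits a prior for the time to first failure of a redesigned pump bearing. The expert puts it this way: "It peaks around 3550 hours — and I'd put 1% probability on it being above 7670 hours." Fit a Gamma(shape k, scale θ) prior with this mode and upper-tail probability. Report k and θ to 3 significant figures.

k ≈ 9.15, θ ≈ 435

Gamma(k,θ) with k>1 has mode (k−1)θ, so θ = 3550/(k−1).
Need P(X < 7670) = 0.99 with θ tied to k this way. Start at k = 2, θ = 3550: P(X<7670) ≈ 0.636.
Too low — raise k to concentrate. Iterating converges to k ≈ 9.15.
Then θ = 3550/(9.15−1) ≈ 435.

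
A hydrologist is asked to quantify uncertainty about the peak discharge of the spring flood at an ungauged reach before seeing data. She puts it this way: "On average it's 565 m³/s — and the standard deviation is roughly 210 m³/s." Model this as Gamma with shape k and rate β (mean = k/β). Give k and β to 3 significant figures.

For Gamma(k, rate β): mean = k/β, variance = k/β², so CV = 1/√k.
CV = SD/mean = 210/565 = 0.3717, hence k = 1/CV² = 7.24.
Then β = k/mean = 7.24/565 = 0.0128.

k ≈ 7.24, β ≈ 0.0128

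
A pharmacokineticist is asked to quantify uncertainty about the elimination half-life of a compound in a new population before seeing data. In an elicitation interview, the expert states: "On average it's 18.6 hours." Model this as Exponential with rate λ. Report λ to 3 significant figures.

λ ≈ 0.0538

Exponential mean = 1/λ, so λ = 1/18.6 = 0.0538.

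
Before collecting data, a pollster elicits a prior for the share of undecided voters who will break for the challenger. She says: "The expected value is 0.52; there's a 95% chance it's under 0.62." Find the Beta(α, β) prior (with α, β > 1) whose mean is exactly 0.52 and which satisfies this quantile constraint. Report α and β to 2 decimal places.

α ≈ 34.42, β ≈ 31.77

With mean 0.52 fixed, write α = 0.52s, β = 0.48s where s = α+β.
Need P(θ < 0.62) = 0.95 under Beta(0.52s, 0.48s). Normal approximation: (q−m)/√(m(1−m)/s) ≈ z_{0.95} = 1.64, so s ≈ 0.52·0.48·(1.64)²/(0.62−0.52)² = 67.5.
At s = 67.5: P(θ<0.62) ≈ 0.952. Adjusting to match 0.95 gives s ≈ 66.20.
So α = 0.52·66.20 ≈ 34.42, β = 0.48·66.20 ≈ 31.77.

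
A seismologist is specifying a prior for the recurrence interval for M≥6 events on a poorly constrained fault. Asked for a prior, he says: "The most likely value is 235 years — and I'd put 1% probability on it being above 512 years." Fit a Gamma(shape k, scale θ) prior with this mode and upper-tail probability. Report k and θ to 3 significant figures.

k ≈ 8.97, θ ≈ 29.5

Gamma(k,θ) with k>1 has mode (k−1)θ, so θ = 235/(k−1).
Need P(X < 512) = 0.99 with θ tied to k this way. Start at k = 2, θ = 235: P(X<512) ≈ 0.640.
Too low — raise k to concentrate. Iterating converges to k ≈ 8.97.
Then θ = 235/(8.97−1) ≈ 29.5.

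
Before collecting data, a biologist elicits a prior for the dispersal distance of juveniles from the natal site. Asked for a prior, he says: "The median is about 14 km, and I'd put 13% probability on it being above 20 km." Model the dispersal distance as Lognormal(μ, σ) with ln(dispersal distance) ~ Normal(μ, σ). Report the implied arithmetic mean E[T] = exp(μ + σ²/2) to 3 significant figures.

E[T] ≈ 14.7 km

If T ~ Lognormal(μ,σ) then ln T ~ Normal(μ,σ), so the p-quantile of ln T is μ + z_p·σ.
ln(14) = 2.639 and ln(20) = 2.996; z_{0.5} = 0, z_{0.87} = 1.126.
σ = (2.996 − 2.639)/(1.126 − (0)) = 0.317.
μ = 2.639 − (0)·0.317 = 2.639.
E[T] = exp(μ + σ²/2) = exp(2.639 + 0.0501) = 14.7 km.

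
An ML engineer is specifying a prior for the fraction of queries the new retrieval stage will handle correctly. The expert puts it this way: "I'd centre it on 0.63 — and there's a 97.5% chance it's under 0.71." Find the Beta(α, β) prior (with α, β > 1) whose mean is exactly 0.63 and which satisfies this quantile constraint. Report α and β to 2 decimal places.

α ≈ 83.24, β ≈ 48.89

With mean 0.63 fixed, write α = 0.63s, β = 0.37s where s = α+β.
Need P(θ < 0.71) = 0.975 under Beta(0.63s, 0.37s). Normal approximation: (q−m)/√(m(1−m)/s) ≈ z_{0.975} = 1.96, so s ≈ 0.63·0.37·(1.96)²/(0.71−0.63)² = 139.9.
At s = 139.9: P(θ<0.71) ≈ 0.978. Adjusting to match 0.975 gives s ≈ 132.13.
So α = 0.63·132.13 ≈ 83.24, β = 0.37·132.13 ≈ 48.89.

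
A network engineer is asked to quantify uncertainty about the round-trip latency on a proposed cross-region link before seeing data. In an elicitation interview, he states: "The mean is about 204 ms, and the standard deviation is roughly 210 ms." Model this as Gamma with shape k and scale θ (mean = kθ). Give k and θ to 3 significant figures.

k ≈ 0.944, θ ≈ 216

For Gamma(k, scale θ): mean = kθ, variance = kθ², so CV = 1/√k.
CV = SD/mean = 210/204 = 1.029, hence k = 1/CV² = 0.944.
Then θ = mean/k = 204/0.944 = 216.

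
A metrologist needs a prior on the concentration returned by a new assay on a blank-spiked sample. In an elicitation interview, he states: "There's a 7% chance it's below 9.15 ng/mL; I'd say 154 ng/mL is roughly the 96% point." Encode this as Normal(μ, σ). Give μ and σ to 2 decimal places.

μ = 75.40, σ = 44.89

For Normal(μ,σ), the p-quantile is μ + z_p·σ. Here z_{0.07} = -1.476, z_{0.96} = 1.751.
So 9.15 = μ − 1.476σ and 154 = μ + 1.751σ.
Subtracting: σ = (154 − 9.15)/(1.751 − (-1.476)) = 44.89.
Then μ = 9.15 − (-1.476)·44.89 = 75.40.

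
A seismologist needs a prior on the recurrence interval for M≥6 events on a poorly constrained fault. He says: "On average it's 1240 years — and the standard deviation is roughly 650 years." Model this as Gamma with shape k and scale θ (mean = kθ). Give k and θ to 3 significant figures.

k ≈ 3.64, θ ≈ 341

For Gamma(k, scale θ): mean = kθ, variance = kθ², so CV = 1/√k.
CV = SD/mean = 650/1240 = 0.5242, hence k = 1/CV² = 3.64.
Then θ = mean/k = 1240/3.64 = 341.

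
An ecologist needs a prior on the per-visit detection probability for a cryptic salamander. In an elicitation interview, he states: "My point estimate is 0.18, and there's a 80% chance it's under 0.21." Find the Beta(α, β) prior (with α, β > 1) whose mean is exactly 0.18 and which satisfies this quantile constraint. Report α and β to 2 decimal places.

With mean 0.18 fixed, write α = 0.18s, β = 0.82s where s = α+β.
Need P(θ < 0.21) = 0.8 under Beta(0.18s, 0.82s). Normal approximation: (q−m)/√(m(1−m)/s) ≈ z_{0.8} = 0.842, so s ≈ 0.18·0.82·(0.842)²/(0.21−0.18)² = 116.2.
At s = 116.2: P(θ<0.21) ≈ 0.805. Adjusting to match 0.8 gives s ≈ 111.17.
So α = 0.18·111.17 ≈ 20.01, β = 0.82·111.17 ≈ 91.16.

α ≈ 20.01, β ≈ 91.16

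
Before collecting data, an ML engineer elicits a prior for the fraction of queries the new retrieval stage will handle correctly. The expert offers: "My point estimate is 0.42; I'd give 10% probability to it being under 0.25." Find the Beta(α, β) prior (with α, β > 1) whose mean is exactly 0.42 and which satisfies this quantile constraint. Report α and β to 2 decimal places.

With mean 0.42 fixed, write α = 0.42s, β = 0.58s where s = α+β.
Need P(θ < 0.25) = 0.1 under Beta(0.42s, 0.58s). Normal approximation: (q−m)/√(m(1−m)/s) ≈ z_{0.1} = -1.28, so s ≈ 0.42·0.58·(-1.28)²/(0.25−0.42)² = 13.8.
At s = 13.8: P(θ<0.25) ≈ 0.092. Adjusting to match 0.1 gives s ≈ 12.99.
So α = 0.42·12.99 ≈ 5.46, β = 0.58·12.99 ≈ 7.53.

α ≈ 5.46, β ≈ 7.53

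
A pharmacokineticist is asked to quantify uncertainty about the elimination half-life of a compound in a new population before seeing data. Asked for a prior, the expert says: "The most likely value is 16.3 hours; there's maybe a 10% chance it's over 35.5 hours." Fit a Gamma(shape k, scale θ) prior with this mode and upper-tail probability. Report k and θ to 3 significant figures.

Gamma(k,θ) with k>1 has mode (k−1)θ, so θ = 16.3/(k−1).
Need P(X < 35.5) = 0.9 with θ tied to k this way. Start at k = 2, θ = 16.3: P(X<35.5) ≈ 0.640.
Too low — raise k to concentrate. Iterating converges to k ≈ 4.17.
Then θ = 16.3/(4.17−1) ≈ 5.14.

k ≈ 4.17, θ ≈ 5.14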